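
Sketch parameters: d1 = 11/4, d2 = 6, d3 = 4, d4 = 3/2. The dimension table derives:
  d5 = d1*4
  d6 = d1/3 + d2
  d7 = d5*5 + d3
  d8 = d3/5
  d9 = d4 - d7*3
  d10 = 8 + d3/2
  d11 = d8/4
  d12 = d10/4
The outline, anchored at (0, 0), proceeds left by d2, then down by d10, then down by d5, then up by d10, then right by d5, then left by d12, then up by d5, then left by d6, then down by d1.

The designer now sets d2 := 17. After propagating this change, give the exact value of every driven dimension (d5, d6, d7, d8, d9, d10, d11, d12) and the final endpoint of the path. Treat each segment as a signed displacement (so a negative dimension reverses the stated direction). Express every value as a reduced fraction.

d5 = 11
d6 = 215/12
d7 = 59
d8 = 4/5
d9 = -351/2
d10 = 10
d11 = 1/5
d12 = 5/2
endpoint = (-317/12, -11/4)

Apply edit: d2 := 17
  d5 = d1*4 = 11
  d6 = d1/3 + d2 = 215/12
  d7 = d5*5 + d3 = 59
  d8 = d3/5 = 4/5
  d9 = d4 - d7*3 = -351/2
  d10 = 8 + d3/2 = 10
  d11 = d8/4 = 1/5
  d12 = d10/4 = 5/2
Walk from origin (0, 0):
  seg 1: left by d2 = 17 → (-17, 0)
  seg 2: down by d10 = 10 → (-17, -10)
  seg 3: down by d5 = 11 → (-17, -21)
  seg 4: up by d10 = 10 → (-17, -11)
  seg 5: right by d5 = 11 → (-6, -11)
  seg 6: left by d12 = 5/2 → (-17/2, -11)
  seg 7: up by d5 = 11 → (-17/2, 0)
  seg 8: left by d6 = 215/12 → (-317/12, 0)
  seg 9: down by d1 = 11/4 → (-317/12, -11/4)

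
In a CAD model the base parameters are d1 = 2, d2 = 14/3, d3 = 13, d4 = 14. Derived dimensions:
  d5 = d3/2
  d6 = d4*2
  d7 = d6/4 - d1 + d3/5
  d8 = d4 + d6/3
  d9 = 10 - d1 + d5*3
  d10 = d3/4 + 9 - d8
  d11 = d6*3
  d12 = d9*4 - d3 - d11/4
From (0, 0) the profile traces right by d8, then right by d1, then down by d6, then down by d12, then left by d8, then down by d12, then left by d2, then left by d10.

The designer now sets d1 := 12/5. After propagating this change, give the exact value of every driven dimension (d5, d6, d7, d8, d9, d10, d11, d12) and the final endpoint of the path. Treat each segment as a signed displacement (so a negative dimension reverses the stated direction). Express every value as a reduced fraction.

d5 = 13/2
d6 = 28
d7 = 36/5
d8 = 70/3
d9 = 271/10
d10 = -133/12
d11 = 84
d12 = 372/5
endpoint = (529/60, -884/5)

Apply edit: d1 := 12/5
  d5 = d3/2 = 13/2
  d6 = d4*2 = 28
  d7 = d6/4 - d1 + d3/5 = 36/5
  d8 = d4 + d6/3 = 70/3
  d9 = 10 - d1 + d5*3 = 271/10
  d10 = d3/4 + 9 - d8 = -133/12
  d11 = d6*3 = 84
  d12 = d9*4 - d3 - d11/4 = 372/5
Walk from origin (0, 0):
  seg 1: right by d8 = 70/3 → (70/3, 0)
  seg 2: right by d1 = 12/5 → (386/15, 0)
  seg 3: down by d6 = 28 → (386/15, -28)
  seg 4: down by d12 = 372/5 → (386/15, -512/5)
  seg 5: left by d8 = 70/3 → (12/5, -512/5)
  seg 6: down by d12 = 372/5 → (12/5, -884/5)
  seg 7: left by d2 = 14/3 → (-34/15, -884/5)
  seg 8: left by d10 = -133/12 → (529/60, -884/5)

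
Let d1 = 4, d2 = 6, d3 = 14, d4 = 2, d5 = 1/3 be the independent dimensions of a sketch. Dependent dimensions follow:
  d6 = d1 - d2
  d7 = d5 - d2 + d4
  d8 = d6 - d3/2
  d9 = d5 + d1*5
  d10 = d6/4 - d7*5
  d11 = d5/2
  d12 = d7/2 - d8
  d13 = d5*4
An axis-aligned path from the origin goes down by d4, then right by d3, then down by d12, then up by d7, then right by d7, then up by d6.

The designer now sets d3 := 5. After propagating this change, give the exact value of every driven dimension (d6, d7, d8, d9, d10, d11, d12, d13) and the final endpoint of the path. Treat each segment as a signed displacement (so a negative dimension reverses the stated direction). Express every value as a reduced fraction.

Apply edit: d3 := 5
  d6 = d1 - d2 = -2
  d7 = d5 - d2 + d4 = -11/3
  d8 = d6 - d3/2 = -9/2
  d9 = d5 + d1*5 = 61/3
  d10 = d6/4 - d7*5 = 107/6
  d11 = d5/2 = 1/6
  d12 = d7/2 - d8 = 8/3
  d13 = d5*4 = 4/3
Walk from origin (0, 0):
  seg 1: down by d4 = 2 → (0, -2)
  seg 2: right by d3 = 5 → (5, -2)
  seg 3: down by d12 = 8/3 → (5, -14/3)
  seg 4: up by d7 = -11/3 → (5, -25/3)
  seg 5: right by d7 = -11/3 → (4/3, -25/3)
  seg 6: up by d6 = -2 → (4/3, -31/3)

d6 = -2
d7 = -11/3
d8 = -9/2
d9 = 61/3
d10 = 107/6
d11 = 1/6
d12 = 8/3
d13 = 4/3
endpoint = (4/3, -31/3)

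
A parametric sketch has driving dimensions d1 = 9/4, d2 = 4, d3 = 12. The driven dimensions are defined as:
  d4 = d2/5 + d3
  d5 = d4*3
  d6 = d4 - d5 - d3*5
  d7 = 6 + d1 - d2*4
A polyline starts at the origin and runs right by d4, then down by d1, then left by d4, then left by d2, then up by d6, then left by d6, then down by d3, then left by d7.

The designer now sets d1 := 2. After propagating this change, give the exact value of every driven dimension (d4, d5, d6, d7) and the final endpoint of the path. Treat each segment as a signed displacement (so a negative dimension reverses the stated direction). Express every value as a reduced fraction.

d4 = 64/5
d5 = 192/5
d6 = -428/5
d7 = -8
endpoint = (448/5, -498/5)

Apply edit: d1 := 2
  d4 = d2/5 + d3 = 64/5
  d5 = d4*3 = 192/5
  d6 = d4 - d5 - d3*5 = -428/5
  d7 = 6 + d1 - d2*4 = -8
Walk from origin (0, 0):
  seg 1: right by d4 = 64/5 → (64/5, 0)
  seg 2: down by d1 = 2 → (64/5, -2)
  seg 3: left by d4 = 64/5 → (0, -2)
  seg 4: left by d2 = 4 → (-4, -2)
  seg 5: up by d6 = -428/5 → (-4, -438/5)
  seg 6: left by d6 = -428/5 → (408/5, -438/5)
  seg 7: down by d3 = 12 → (408/5, -498/5)
  seg 8: left by d7 = -8 → (448/5, -498/5)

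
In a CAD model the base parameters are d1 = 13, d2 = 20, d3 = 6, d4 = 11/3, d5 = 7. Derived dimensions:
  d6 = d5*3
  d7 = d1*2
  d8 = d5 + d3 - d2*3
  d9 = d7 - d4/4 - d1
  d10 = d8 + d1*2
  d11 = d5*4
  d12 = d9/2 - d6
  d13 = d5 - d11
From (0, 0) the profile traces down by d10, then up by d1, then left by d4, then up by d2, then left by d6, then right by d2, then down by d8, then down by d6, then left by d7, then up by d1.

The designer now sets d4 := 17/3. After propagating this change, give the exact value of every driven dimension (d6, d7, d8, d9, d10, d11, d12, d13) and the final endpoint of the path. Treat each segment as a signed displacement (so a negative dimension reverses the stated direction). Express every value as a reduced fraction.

Apply edit: d4 := 17/3
  d6 = d5*3 = 21
  d7 = d1*2 = 26
  d8 = d5 + d3 - d2*3 = -47
  d9 = d7 - d4/4 - d1 = 139/12
  d10 = d8 + d1*2 = -21
  d11 = d5*4 = 28
  d12 = d9/2 - d6 = -365/24
  d13 = d5 - d11 = -21
Walk from origin (0, 0):
  seg 1: down by d10 = -21 → (0, 21)
  seg 2: up by d1 = 13 → (0, 34)
  seg 3: left by d4 = 17/3 → (-17/3, 34)
  seg 4: up by d2 = 20 → (-17/3, 54)
  seg 5: left by d6 = 21 → (-80/3, 54)
  seg 6: right by d2 = 20 → (-20/3, 54)
  seg 7: down by d8 = -47 → (-20/3, 101)
  seg 8: down by d6 = 21 → (-20/3, 80)
  seg 9: left by d7 = 26 → (-98/3, 80)
  seg 10: up by d1 = 13 → (-98/3, 93)

d6 = 21
d7 = 26
d8 = -47
d9 = 139/12
d10 = -21
d11 = 28
d12 = -365/24
d13 = -21
endpoint = (-98/3, 93)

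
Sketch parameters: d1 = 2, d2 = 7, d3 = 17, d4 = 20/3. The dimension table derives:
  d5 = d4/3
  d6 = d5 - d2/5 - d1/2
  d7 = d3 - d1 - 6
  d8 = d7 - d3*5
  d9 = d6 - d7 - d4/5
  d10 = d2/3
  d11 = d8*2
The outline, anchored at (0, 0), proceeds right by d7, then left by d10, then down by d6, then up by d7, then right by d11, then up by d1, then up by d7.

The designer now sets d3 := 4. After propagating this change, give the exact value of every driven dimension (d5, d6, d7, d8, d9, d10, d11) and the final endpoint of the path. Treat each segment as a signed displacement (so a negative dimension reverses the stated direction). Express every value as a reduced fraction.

Apply edit: d3 := 4
  d5 = d4/3 = 20/9
  d6 = d5 - d2/5 - d1/2 = -8/45
  d7 = d3 - d1 - 6 = -4
  d8 = d7 - d3*5 = -24
  d9 = d6 - d7 - d4/5 = 112/45
  d10 = d2/3 = 7/3
  d11 = d8*2 = -48
Walk from origin (0, 0):
  seg 1: right by d7 = -4 → (-4, 0)
  seg 2: left by d10 = 7/3 → (-19/3, 0)
  seg 3: down by d6 = -8/45 → (-19/3, 8/45)
  seg 4: up by d7 = -4 → (-19/3, -172/45)
  seg 5: right by d11 = -48 → (-163/3, -172/45)
  seg 6: up by d1 = 2 → (-163/3, -82/45)
  seg 7: up by d7 = -4 → (-163/3, -262/45)

d5 = 20/9
d6 = -8/45
d7 = -4
d8 = -24
d9 = 112/45
d10 = 7/3
d11 = -48
endpoint = (-163/3, -262/45)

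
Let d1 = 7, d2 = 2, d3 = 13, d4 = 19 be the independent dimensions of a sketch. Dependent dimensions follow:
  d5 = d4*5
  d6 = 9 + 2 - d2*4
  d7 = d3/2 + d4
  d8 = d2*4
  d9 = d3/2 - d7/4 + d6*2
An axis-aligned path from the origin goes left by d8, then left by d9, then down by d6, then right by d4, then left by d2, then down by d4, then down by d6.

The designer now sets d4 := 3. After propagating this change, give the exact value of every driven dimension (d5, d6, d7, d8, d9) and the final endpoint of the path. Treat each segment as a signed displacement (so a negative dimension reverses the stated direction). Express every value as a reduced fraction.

Apply edit: d4 := 3
  d5 = d4*5 = 15
  d6 = 9 + 2 - d2*4 = 3
  d7 = d3/2 + d4 = 19/2
  d8 = d2*4 = 8
  d9 = d3/2 - d7/4 + d6*2 = 81/8
Walk from origin (0, 0):
  seg 1: left by d8 = 8 → (-8, 0)
  seg 2: left by d9 = 81/8 → (-145/8, 0)
  seg 3: down by d6 = 3 → (-145/8, -3)
  seg 4: right by d4 = 3 → (-121/8, -3)
  seg 5: left by d2 = 2 → (-137/8, -3)
  seg 6: down by d4 = 3 → (-137/8, -6)
  seg 7: down by d6 = 3 → (-137/8, -9)

d5 = 15
d6 = 3
d7 = 19/2
d8 = 8
d9 = 81/8
endpoint = (-137/8, -9)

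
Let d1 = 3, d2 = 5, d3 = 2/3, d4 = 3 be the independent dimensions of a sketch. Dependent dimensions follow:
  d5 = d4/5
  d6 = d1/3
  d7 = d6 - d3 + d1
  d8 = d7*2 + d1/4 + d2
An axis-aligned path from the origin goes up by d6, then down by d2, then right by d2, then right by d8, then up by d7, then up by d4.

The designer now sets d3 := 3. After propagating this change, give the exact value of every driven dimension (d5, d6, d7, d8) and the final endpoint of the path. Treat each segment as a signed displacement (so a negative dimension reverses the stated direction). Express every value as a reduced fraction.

d5 = 3/5
d6 = 1
d7 = 1
d8 = 31/4
endpoint = (51/4, 0)

Apply edit: d3 := 3
  d5 = d4/5 = 3/5
  d6 = d1/3 = 1
  d7 = d6 - d3 + d1 = 1
  d8 = d7*2 + d1/4 + d2 = 31/4
Walk from origin (0, 0):
  seg 1: up by d6 = 1 → (0, 1)
  seg 2: down by d2 = 5 → (0, -4)
  seg 3: right by d2 = 5 → (5, -4)
  seg 4: right by d8 = 31/4 → (51/4, -4)
  seg 5: up by d7 = 1 → (51/4, -3)
  seg 6: up by d4 = 3 → (51/4, 0)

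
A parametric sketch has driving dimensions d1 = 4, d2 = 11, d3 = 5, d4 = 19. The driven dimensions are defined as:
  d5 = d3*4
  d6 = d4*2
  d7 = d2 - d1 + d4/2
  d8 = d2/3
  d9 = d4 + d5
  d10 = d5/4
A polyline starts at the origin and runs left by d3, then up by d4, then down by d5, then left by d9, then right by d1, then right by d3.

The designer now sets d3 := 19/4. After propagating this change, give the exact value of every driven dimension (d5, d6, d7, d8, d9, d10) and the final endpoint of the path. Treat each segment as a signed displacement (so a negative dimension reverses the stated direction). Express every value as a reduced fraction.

d5 = 19
d6 = 38
d7 = 33/2
d8 = 11/3
d9 = 38
d10 = 19/4
endpoint = (-34, 0)

Apply edit: d3 := 19/4
  d5 = d3*4 = 19
  d6 = d4*2 = 38
  d7 = d2 - d1 + d4/2 = 33/2
  d8 = d2/3 = 11/3
  d9 = d4 + d5 = 38
  d10 = d5/4 = 19/4
Walk from origin (0, 0):
  seg 1: left by d3 = 19/4 → (-19/4, 0)
  seg 2: up by d4 = 19 → (-19/4, 19)
  seg 3: down by d5 = 19 → (-19/4, 0)
  seg 4: left by d9 = 38 → (-171/4, 0)
  seg 5: right by d1 = 4 → (-155/4, 0)
  seg 6: right by d3 = 19/4 → (-34, 0)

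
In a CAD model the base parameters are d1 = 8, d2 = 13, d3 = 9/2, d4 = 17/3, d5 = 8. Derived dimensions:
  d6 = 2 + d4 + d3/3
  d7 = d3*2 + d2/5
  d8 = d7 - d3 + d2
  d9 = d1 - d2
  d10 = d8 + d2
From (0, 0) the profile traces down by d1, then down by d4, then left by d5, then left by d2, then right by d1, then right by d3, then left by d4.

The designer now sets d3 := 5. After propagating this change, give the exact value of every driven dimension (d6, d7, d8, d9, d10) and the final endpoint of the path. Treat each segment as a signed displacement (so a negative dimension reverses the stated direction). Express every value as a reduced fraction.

d6 = 28/3
d7 = 63/5
d8 = 103/5
d9 = -5
d10 = 168/5
endpoint = (-41/3, -41/3)

Apply edit: d3 := 5
  d6 = 2 + d4 + d3/3 = 28/3
  d7 = d3*2 + d2/5 = 63/5
  d8 = d7 - d3 + d2 = 103/5
  d9 = d1 - d2 = -5
  d10 = d8 + d2 = 168/5
Walk from origin (0, 0):
  seg 1: down by d1 = 8 → (0, -8)
  seg 2: down by d4 = 17/3 → (0, -41/3)
  seg 3: left by d5 = 8 → (-8, -41/3)
  seg 4: left by d2 = 13 → (-21, -41/3)
  seg 5: right by d1 = 8 → (-13, -41/3)
  seg 6: right by d3 = 5 → (-8, -41/3)
  seg 7: left by d4 = 17/3 → (-41/3, -41/3)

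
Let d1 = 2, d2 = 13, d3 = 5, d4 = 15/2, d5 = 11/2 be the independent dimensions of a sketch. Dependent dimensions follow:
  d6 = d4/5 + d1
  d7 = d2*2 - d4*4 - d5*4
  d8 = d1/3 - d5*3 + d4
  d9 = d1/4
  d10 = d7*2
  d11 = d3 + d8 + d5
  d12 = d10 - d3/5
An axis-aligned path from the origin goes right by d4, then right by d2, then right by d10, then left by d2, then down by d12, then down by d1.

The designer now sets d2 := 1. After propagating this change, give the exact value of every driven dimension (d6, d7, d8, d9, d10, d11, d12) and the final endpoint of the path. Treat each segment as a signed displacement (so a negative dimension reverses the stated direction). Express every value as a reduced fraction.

Apply edit: d2 := 1
  d6 = d4/5 + d1 = 7/2
  d7 = d2*2 - d4*4 - d5*4 = -50
  d8 = d1/3 - d5*3 + d4 = -25/3
  d9 = d1/4 = 1/2
  d10 = d7*2 = -100
  d11 = d3 + d8 + d5 = 13/6
  d12 = d10 - d3/5 = -101
Walk from origin (0, 0):
  seg 1: right by d4 = 15/2 → (15/2, 0)
  seg 2: right by d2 = 1 → (17/2, 0)
  seg 3: right by d10 = -100 → (-183/2, 0)
  seg 4: left by d2 = 1 → (-185/2, 0)
  seg 5: down by d12 = -101 → (-185/2, 101)
  seg 6: down by d1 = 2 → (-185/2, 99)

d6 = 7/2
d7 = -50
d8 = -25/3
d9 = 1/2
d10 = -100
d11 = 13/6
d12 = -101
endpoint = (-185/2, 99)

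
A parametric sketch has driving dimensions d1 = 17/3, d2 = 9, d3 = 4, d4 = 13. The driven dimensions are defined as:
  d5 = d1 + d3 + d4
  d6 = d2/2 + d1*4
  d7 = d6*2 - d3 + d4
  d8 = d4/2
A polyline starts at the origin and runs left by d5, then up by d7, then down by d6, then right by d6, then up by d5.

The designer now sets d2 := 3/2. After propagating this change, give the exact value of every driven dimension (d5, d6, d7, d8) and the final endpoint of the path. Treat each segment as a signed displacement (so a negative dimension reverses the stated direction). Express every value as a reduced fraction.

d5 = 68/3
d6 = 281/12
d7 = 335/6
d8 = 13/2
endpoint = (3/4, 661/12)

Apply edit: d2 := 3/2
  d5 = d1 + d3 + d4 = 68/3
  d6 = d2/2 + d1*4 = 281/12
  d7 = d6*2 - d3 + d4 = 335/6
  d8 = d4/2 = 13/2
Walk from origin (0, 0):
  seg 1: left by d5 = 68/3 → (-68/3, 0)
  seg 2: up by d7 = 335/6 → (-68/3, 335/6)
  seg 3: down by d6 = 281/12 → (-68/3, 389/12)
  seg 4: right by d6 = 281/12 → (3/4, 389/12)
  seg 5: up by d5 = 68/3 → (3/4, 661/12)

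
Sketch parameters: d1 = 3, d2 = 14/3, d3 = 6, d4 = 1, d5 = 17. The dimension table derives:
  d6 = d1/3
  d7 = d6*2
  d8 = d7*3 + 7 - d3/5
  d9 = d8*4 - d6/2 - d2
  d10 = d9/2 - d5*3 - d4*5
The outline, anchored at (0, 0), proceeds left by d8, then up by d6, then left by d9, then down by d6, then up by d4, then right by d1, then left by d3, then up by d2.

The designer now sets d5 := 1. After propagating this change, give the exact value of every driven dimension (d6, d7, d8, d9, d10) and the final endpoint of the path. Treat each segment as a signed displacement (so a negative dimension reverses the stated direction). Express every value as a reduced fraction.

Apply edit: d5 := 1
  d6 = d1/3 = 1
  d7 = d6*2 = 2
  d8 = d7*3 + 7 - d3/5 = 59/5
  d9 = d8*4 - d6/2 - d2 = 1261/30
  d10 = d9/2 - d5*3 - d4*5 = 781/60
Walk from origin (0, 0):
  seg 1: left by d8 = 59/5 → (-59/5, 0)
  seg 2: up by d6 = 1 → (-59/5, 1)
  seg 3: left by d9 = 1261/30 → (-323/6, 1)
  seg 4: down by d6 = 1 → (-323/6, 0)
  seg 5: up by d4 = 1 → (-323/6, 1)
  seg 6: right by d1 = 3 → (-305/6, 1)
  seg 7: left by d3 = 6 → (-341/6, 1)
  seg 8: up by d2 = 14/3 → (-341/6, 17/3)

d6 = 1
d7 = 2
d8 = 59/5
d9 = 1261/30
d10 = 781/60
endpoint = (-341/6, 17/3)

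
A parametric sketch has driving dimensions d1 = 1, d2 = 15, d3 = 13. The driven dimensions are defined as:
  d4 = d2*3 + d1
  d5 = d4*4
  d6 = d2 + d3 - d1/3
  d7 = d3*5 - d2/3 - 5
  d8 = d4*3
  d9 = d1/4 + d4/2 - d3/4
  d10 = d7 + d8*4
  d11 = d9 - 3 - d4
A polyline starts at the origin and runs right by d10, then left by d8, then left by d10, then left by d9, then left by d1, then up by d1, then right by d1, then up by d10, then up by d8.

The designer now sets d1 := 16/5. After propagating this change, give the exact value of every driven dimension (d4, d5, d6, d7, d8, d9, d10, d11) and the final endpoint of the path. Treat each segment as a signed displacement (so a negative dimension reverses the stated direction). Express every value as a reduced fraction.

d4 = 241/5
d5 = 964/5
d6 = 404/15
d7 = 55
d8 = 723/5
d9 = 433/20
d10 = 3167/5
d11 = -591/20
endpoint = (-665/4, 3906/5)

Apply edit: d1 := 16/5
  d4 = d2*3 + d1 = 241/5
  d5 = d4*4 = 964/5
  d6 = d2 + d3 - d1/3 = 404/15
  d7 = d3*5 - d2/3 - 5 = 55
  d8 = d4*3 = 723/5
  d9 = d1/4 + d4/2 - d3/4 = 433/20
  d10 = d7 + d8*4 = 3167/5
  d11 = d9 - 3 - d4 = -591/20
Walk from origin (0, 0):
  seg 1: right by d10 = 3167/5 → (3167/5, 0)
  seg 2: left by d8 = 723/5 → (2444/5, 0)
  seg 3: left by d10 = 3167/5 → (-723/5, 0)
  seg 4: left by d9 = 433/20 → (-665/4, 0)
  seg 5: left by d1 = 16/5 → (-3389/20, 0)
  seg 6: up by d1 = 16/5 → (-3389/20, 16/5)
  seg 7: right by d1 = 16/5 → (-665/4, 16/5)
  seg 8: up by d10 = 3167/5 → (-665/4, 3183/5)
  seg 9: up by d8 = 723/5 → (-665/4, 3906/5)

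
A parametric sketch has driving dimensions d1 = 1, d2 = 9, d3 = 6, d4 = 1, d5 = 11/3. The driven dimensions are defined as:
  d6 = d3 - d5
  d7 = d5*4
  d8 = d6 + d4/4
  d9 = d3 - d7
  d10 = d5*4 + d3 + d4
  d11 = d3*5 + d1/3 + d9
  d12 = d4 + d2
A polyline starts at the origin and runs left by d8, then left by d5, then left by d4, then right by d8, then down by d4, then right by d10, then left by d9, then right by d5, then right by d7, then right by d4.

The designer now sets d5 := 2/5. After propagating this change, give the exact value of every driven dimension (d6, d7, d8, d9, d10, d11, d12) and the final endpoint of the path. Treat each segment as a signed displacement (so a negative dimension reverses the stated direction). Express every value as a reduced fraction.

d6 = 28/5
d7 = 8/5
d8 = 117/20
d9 = 22/5
d10 = 43/5
d11 = 521/15
d12 = 10
endpoint = (29/5, -1)

Apply edit: d5 := 2/5
  d6 = d3 - d5 = 28/5
  d7 = d5*4 = 8/5
  d8 = d6 + d4/4 = 117/20
  d9 = d3 - d7 = 22/5
  d10 = d5*4 + d3 + d4 = 43/5
  d11 = d3*5 + d1/3 + d9 = 521/15
  d12 = d4 + d2 = 10
Walk from origin (0, 0):
  seg 1: left by d8 = 117/20 → (-117/20, 0)
  seg 2: left by d5 = 2/5 → (-25/4, 0)
  seg 3: left by d4 = 1 → (-29/4, 0)
  seg 4: right by d8 = 117/20 → (-7/5, 0)
  seg 5: down by d4 = 1 → (-7/5, -1)
  seg 6: right by d10 = 43/5 → (36/5, -1)
  seg 7: left by d9 = 22/5 → (14/5, -1)
  seg 8: right by d5 = 2/5 → (16/5, -1)
  seg 9: right by d7 = 8/5 → (24/5, -1)
  seg 10: right by d4 = 1 → (29/5, -1)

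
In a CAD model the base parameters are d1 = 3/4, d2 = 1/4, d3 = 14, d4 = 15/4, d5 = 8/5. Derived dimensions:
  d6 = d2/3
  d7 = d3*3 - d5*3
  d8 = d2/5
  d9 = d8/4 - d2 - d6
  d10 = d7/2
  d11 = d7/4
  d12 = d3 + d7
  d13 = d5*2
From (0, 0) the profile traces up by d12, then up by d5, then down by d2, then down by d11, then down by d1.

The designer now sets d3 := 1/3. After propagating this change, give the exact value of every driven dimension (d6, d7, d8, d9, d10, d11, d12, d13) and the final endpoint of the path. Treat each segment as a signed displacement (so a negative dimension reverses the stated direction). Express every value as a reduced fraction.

Apply edit: d3 := 1/3
  d6 = d2/3 = 1/12
  d7 = d3*3 - d5*3 = -19/5
  d8 = d2/5 = 1/20
  d9 = d8/4 - d2 - d6 = -77/240
  d10 = d7/2 = -19/10
  d11 = d7/4 = -19/20
  d12 = d3 + d7 = -52/15
  d13 = d5*2 = 16/5
Walk from origin (0, 0):
  seg 1: up by d12 = -52/15 → (0, -52/15)
  seg 2: up by d5 = 8/5 → (0, -28/15)
  seg 3: down by d2 = 1/4 → (0, -127/60)
  seg 4: down by d11 = -19/20 → (0, -7/6)
  seg 5: down by d1 = 3/4 → (0, -23/12)

d6 = 1/12
d7 = -19/5
d8 = 1/20
d9 = -77/240
d10 = -19/10
d11 = -19/20
d12 = -52/15
d13 = 16/5
endpoint = (0, -23/12)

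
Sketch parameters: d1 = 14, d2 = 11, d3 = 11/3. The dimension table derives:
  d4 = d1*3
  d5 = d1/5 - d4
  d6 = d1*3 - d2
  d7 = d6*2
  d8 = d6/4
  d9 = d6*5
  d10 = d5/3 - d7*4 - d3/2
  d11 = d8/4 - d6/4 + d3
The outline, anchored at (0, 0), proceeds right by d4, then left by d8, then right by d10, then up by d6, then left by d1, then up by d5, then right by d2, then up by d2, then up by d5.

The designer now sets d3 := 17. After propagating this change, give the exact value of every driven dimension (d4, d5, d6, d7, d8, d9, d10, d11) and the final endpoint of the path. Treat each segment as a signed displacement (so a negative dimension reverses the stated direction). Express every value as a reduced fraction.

Apply edit: d3 := 17
  d4 = d1*3 = 42
  d5 = d1/5 - d4 = -196/5
  d6 = d1*3 - d2 = 31
  d7 = d6*2 = 62
  d8 = d6/4 = 31/4
  d9 = d6*5 = 155
  d10 = d5/3 - d7*4 - d3/2 = -8087/30
  d11 = d8/4 - d6/4 + d3 = 179/16
Walk from origin (0, 0):
  seg 1: right by d4 = 42 → (42, 0)
  seg 2: left by d8 = 31/4 → (137/4, 0)
  seg 3: right by d10 = -8087/30 → (-14119/60, 0)
  seg 4: up by d6 = 31 → (-14119/60, 31)
  seg 5: left by d1 = 14 → (-14959/60, 31)
  seg 6: up by d5 = -196/5 → (-14959/60, -41/5)
  seg 7: right by d2 = 11 → (-14299/60, -41/5)
  seg 8: up by d2 = 11 → (-14299/60, 14/5)
  seg 9: up by d5 = -196/5 → (-14299/60, -182/5)

d4 = 42
d5 = -196/5
d6 = 31
d7 = 62
d8 = 31/4
d9 = 155
d10 = -8087/30
d11 = 179/16
endpoint = (-14299/60, -182/5)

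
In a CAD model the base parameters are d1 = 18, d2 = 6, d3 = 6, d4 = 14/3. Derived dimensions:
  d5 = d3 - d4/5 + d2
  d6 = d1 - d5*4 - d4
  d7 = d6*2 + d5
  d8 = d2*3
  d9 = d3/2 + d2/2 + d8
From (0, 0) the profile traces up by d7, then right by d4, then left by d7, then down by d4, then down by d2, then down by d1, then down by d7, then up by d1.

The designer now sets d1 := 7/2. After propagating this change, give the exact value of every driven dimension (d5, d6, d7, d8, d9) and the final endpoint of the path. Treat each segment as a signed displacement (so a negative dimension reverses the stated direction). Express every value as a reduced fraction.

Apply edit: d1 := 7/2
  d5 = d3 - d4/5 + d2 = 166/15
  d6 = d1 - d5*4 - d4 = -1363/30
  d7 = d6*2 + d5 = -399/5
  d8 = d2*3 = 18
  d9 = d3/2 + d2/2 + d8 = 24
Walk from origin (0, 0):
  seg 1: up by d7 = -399/5 → (0, -399/5)
  seg 2: right by d4 = 14/3 → (14/3, -399/5)
  seg 3: left by d7 = -399/5 → (1267/15, -399/5)
  seg 4: down by d4 = 14/3 → (1267/15, -1267/15)
  seg 5: down by d2 = 6 → (1267/15, -1357/15)
  seg 6: down by d1 = 7/2 → (1267/15, -2819/30)
  seg 7: down by d7 = -399/5 → (1267/15, -85/6)
  seg 8: up by d1 = 7/2 → (1267/15, -32/3)

d5 = 166/15
d6 = -1363/30
d7 = -399/5
d8 = 18
d9 = 24
endpoint = (1267/15, -32/3)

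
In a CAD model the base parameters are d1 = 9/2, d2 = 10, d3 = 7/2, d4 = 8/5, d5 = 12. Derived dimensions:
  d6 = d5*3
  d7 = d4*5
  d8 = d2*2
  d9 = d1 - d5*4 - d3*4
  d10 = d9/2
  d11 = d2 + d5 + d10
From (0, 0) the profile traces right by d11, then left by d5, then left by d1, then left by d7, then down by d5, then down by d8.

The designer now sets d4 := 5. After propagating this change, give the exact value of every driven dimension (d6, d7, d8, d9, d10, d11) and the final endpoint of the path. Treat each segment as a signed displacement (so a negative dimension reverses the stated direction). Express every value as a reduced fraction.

d6 = 36
d7 = 25
d8 = 20
d9 = -115/2
d10 = -115/4
d11 = -27/4
endpoint = (-193/4, -32)

Apply edit: d4 := 5
  d6 = d5*3 = 36
  d7 = d4*5 = 25
  d8 = d2*2 = 20
  d9 = d1 - d5*4 - d3*4 = -115/2
  d10 = d9/2 = -115/4
  d11 = d2 + d5 + d10 = -27/4
Walk from origin (0, 0):
  seg 1: right by d11 = -27/4 → (-27/4, 0)
  seg 2: left by d5 = 12 → (-75/4, 0)
  seg 3: left by d1 = 9/2 → (-93/4, 0)
  seg 4: left by d7 = 25 → (-193/4, 0)
  seg 5: down by d5 = 12 → (-193/4, -12)
  seg 6: down by d8 = 20 → (-193/4, -32)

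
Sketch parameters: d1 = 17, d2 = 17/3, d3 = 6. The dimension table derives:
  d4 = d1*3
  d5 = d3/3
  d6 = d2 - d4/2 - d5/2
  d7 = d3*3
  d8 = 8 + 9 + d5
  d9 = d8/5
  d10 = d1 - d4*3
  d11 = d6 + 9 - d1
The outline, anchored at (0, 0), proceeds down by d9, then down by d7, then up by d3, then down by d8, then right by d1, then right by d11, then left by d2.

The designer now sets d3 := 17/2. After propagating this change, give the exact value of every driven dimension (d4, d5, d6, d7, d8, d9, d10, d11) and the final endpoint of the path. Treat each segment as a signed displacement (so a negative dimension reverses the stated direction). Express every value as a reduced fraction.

Apply edit: d3 := 17/2
  d4 = d1*3 = 51
  d5 = d3/3 = 17/6
  d6 = d2 - d4/2 - d5/2 = -85/4
  d7 = d3*3 = 51/2
  d8 = 8 + 9 + d5 = 119/6
  d9 = d8/5 = 119/30
  d10 = d1 - d4*3 = -136
  d11 = d6 + 9 - d1 = -117/4
Walk from origin (0, 0):
  seg 1: down by d9 = 119/30 → (0, -119/30)
  seg 2: down by d7 = 51/2 → (0, -442/15)
  seg 3: up by d3 = 17/2 → (0, -629/30)
  seg 4: down by d8 = 119/6 → (0, -204/5)
  seg 5: right by d1 = 17 → (17, -204/5)
  seg 6: right by d11 = -117/4 → (-49/4, -204/5)
  seg 7: left by d2 = 17/3 → (-215/12, -204/5)

d4 = 51
d5 = 17/6
d6 = -85/4
d7 = 51/2
d8 = 119/6
d9 = 119/30
d10 = -136
d11 = -117/4
endpoint = (-215/12, -204/5)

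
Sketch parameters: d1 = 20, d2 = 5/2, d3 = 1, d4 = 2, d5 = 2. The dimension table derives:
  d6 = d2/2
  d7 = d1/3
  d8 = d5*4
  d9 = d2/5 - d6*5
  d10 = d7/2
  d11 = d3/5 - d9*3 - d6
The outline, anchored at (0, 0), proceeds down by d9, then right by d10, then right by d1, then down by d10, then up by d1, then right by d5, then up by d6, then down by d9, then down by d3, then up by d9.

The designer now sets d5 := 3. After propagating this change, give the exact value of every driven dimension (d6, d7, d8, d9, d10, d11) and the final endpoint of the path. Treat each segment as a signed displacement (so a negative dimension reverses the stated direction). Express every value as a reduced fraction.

d6 = 5/4
d7 = 20/3
d8 = 12
d9 = -23/4
d10 = 10/3
d11 = 81/5
endpoint = (79/3, 68/3)

Apply edit: d5 := 3
  d6 = d2/2 = 5/4
  d7 = d1/3 = 20/3
  d8 = d5*4 = 12
  d9 = d2/5 - d6*5 = -23/4
  d10 = d7/2 = 10/3
  d11 = d3/5 - d9*3 - d6 = 81/5
Walk from origin (0, 0):
  seg 1: down by d9 = -23/4 → (0, 23/4)
  seg 2: right by d10 = 10/3 → (10/3, 23/4)
  seg 3: right by d1 = 20 → (70/3, 23/4)
  seg 4: down by d10 = 10/3 → (70/3, 29/12)
  seg 5: up by d1 = 20 → (70/3, 269/12)
  seg 6: right by d5 = 3 → (79/3, 269/12)
  seg 7: up by d6 = 5/4 → (79/3, 71/3)
  seg 8: down by d9 = -23/4 → (79/3, 353/12)
  seg 9: down by d3 = 1 → (79/3, 341/12)
  seg 10: up by d9 = -23/4 → (79/3, 68/3)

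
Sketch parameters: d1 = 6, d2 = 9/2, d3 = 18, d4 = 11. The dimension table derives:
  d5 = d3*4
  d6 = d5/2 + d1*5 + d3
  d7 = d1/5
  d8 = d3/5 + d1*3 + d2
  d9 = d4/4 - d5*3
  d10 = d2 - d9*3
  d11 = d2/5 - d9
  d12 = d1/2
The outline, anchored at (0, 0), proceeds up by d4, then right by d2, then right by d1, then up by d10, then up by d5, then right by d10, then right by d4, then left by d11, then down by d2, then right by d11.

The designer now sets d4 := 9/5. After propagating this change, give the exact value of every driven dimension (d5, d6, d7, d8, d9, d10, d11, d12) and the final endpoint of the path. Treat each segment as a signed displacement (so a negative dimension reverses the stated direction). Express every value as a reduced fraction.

d5 = 72
d6 = 84
d7 = 6/5
d8 = 261/10
d9 = -4311/20
d10 = 13023/20
d11 = 4329/20
d12 = 3
endpoint = (13269/20, 14409/20)

Apply edit: d4 := 9/5
  d5 = d3*4 = 72
  d6 = d5/2 + d1*5 + d3 = 84
  d7 = d1/5 = 6/5
  d8 = d3/5 + d1*3 + d2 = 261/10
  d9 = d4/4 - d5*3 = -4311/20
  d10 = d2 - d9*3 = 13023/20
  d11 = d2/5 - d9 = 4329/20
  d12 = d1/2 = 3
Walk from origin (0, 0):
  seg 1: up by d4 = 9/5 → (0, 9/5)
  seg 2: right by d2 = 9/2 → (9/2, 9/5)
  seg 3: right by d1 = 6 → (21/2, 9/5)
  seg 4: up by d10 = 13023/20 → (21/2, 13059/20)
  seg 5: up by d5 = 72 → (21/2, 14499/20)
  seg 6: right by d10 = 13023/20 → (13233/20, 14499/20)
  seg 7: right by d4 = 9/5 → (13269/20, 14499/20)
  seg 8: left by d11 = 4329/20 → (447, 14499/20)
  seg 9: down by d2 = 9/2 → (447, 14409/20)
  seg 10: right by d11 = 4329/20 → (13269/20, 14409/20)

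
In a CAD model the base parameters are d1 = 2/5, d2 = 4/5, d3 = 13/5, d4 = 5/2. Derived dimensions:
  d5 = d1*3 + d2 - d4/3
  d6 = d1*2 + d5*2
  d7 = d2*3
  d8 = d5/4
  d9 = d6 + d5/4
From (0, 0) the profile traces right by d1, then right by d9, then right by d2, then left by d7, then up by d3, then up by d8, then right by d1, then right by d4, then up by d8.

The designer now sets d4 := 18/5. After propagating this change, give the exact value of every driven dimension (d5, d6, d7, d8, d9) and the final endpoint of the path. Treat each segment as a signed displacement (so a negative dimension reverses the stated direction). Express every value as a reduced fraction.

d5 = 4/5
d6 = 12/5
d7 = 12/5
d8 = 1/5
d9 = 13/5
endpoint = (27/5, 3)

Apply edit: d4 := 18/5
  d5 = d1*3 + d2 - d4/3 = 4/5
  d6 = d1*2 + d5*2 = 12/5
  d7 = d2*3 = 12/5
  d8 = d5/4 = 1/5
  d9 = d6 + d5/4 = 13/5
Walk from origin (0, 0):
  seg 1: right by d1 = 2/5 → (2/5, 0)
  seg 2: right by d9 = 13/5 → (3, 0)
  seg 3: right by d2 = 4/5 → (19/5, 0)
  seg 4: left by d7 = 12/5 → (7/5, 0)
  seg 5: up by d3 = 13/5 → (7/5, 13/5)
  seg 6: up by d8 = 1/5 → (7/5, 14/5)
  seg 7: right by d1 = 2/5 → (9/5, 14/5)
  seg 8: right by d4 = 18/5 → (27/5, 14/5)
  seg 9: up by d8 = 1/5 → (27/5, 3)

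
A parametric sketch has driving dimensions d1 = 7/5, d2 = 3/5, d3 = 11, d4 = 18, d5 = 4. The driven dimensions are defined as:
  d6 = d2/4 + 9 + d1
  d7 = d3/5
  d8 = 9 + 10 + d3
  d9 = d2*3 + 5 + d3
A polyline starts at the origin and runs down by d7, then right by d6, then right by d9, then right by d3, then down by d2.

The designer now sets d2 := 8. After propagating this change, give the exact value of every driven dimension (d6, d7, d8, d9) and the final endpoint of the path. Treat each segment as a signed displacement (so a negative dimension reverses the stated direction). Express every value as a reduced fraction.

Apply edit: d2 := 8
  d6 = d2/4 + 9 + d1 = 62/5
  d7 = d3/5 = 11/5
  d8 = 9 + 10 + d3 = 30
  d9 = d2*3 + 5 + d3 = 40
Walk from origin (0, 0):
  seg 1: down by d7 = 11/5 → (0, -11/5)
  seg 2: right by d6 = 62/5 → (62/5, -11/5)
  seg 3: right by d9 = 40 → (262/5, -11/5)
  seg 4: right by d3 = 11 → (317/5, -11/5)
  seg 5: down by d2 = 8 → (317/5, -51/5)

d6 = 62/5
d7 = 11/5
d8 = 30
d9 = 40
endpoint = (317/5, -51/5)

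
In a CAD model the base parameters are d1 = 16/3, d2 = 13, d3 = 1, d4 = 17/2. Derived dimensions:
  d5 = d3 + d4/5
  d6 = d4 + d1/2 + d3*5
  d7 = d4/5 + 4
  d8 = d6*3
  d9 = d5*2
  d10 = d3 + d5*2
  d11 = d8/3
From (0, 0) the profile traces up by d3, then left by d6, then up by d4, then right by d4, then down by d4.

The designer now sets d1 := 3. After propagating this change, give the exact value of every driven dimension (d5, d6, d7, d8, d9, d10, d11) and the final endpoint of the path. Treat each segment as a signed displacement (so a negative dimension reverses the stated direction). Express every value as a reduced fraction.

d5 = 27/10
d6 = 15
d7 = 57/10
d8 = 45
d9 = 27/5
d10 = 32/5
d11 = 15
endpoint = (-13/2, 1)

Apply edit: d1 := 3
  d5 = d3 + d4/5 = 27/10
  d6 = d4 + d1/2 + d3*5 = 15
  d7 = d4/5 + 4 = 57/10
  d8 = d6*3 = 45
  d9 = d5*2 = 27/5
  d10 = d3 + d5*2 = 32/5
  d11 = d8/3 = 15
Walk from origin (0, 0):
  seg 1: up by d3 = 1 → (0, 1)
  seg 2: left by d6 = 15 → (-15, 1)
  seg 3: up by d4 = 17/2 → (-15, 19/2)
  seg 4: right by d4 = 17/2 → (-13/2, 19/2)
  seg 5: down by d4 = 17/2 → (-13/2, 1)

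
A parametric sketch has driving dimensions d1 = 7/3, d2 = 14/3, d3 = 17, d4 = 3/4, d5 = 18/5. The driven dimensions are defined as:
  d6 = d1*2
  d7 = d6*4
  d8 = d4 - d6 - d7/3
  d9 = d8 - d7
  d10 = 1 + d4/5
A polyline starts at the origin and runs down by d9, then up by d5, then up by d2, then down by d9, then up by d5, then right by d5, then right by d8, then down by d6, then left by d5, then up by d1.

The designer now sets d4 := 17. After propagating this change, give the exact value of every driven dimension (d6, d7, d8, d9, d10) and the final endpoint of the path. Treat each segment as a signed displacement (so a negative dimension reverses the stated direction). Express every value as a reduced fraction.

d6 = 14/3
d7 = 56/3
d8 = 55/9
d9 = -113/9
d10 = 22/5
endpoint = (55/9, 1559/45)

Apply edit: d4 := 17
  d6 = d1*2 = 14/3
  d7 = d6*4 = 56/3
  d8 = d4 - d6 - d7/3 = 55/9
  d9 = d8 - d7 = -113/9
  d10 = 1 + d4/5 = 22/5
Walk from origin (0, 0):
  seg 1: down by d9 = -113/9 → (0, 113/9)
  seg 2: up by d5 = 18/5 → (0, 727/45)
  seg 3: up by d2 = 14/3 → (0, 937/45)
  seg 4: down by d9 = -113/9 → (0, 1502/45)
  seg 5: up by d5 = 18/5 → (0, 1664/45)
  seg 6: right by d5 = 18/5 → (18/5, 1664/45)
  seg 7: right by d8 = 55/9 → (437/45, 1664/45)
  seg 8: down by d6 = 14/3 → (437/45, 1454/45)
  seg 9: left by d5 = 18/5 → (55/9, 1454/45)
  seg 10: up by d1 = 7/3 → (55/9, 1559/45)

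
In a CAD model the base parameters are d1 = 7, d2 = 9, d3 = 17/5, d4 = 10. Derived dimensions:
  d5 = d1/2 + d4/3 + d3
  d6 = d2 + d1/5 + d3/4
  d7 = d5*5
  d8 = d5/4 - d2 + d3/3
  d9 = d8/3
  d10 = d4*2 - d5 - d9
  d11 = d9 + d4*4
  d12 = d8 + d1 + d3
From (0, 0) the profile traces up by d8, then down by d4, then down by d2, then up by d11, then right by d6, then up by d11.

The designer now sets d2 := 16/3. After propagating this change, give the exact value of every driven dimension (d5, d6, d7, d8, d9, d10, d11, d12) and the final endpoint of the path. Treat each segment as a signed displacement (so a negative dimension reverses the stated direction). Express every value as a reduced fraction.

d5 = 307/30
d6 = 91/12
d7 = 307/6
d8 = -197/120
d9 = -197/360
d10 = 3713/360
d11 = 14203/360
d12 = 1051/120
endpoint = (91/12, 4459/72)

Apply edit: d2 := 16/3
  d5 = d1/2 + d4/3 + d3 = 307/30
  d6 = d2 + d1/5 + d3/4 = 91/12
  d7 = d5*5 = 307/6
  d8 = d5/4 - d2 + d3/3 = -197/120
  d9 = d8/3 = -197/360
  d10 = d4*2 - d5 - d9 = 3713/360
  d11 = d9 + d4*4 = 14203/360
  d12 = d8 + d1 + d3 = 1051/120
Walk from origin (0, 0):
  seg 1: up by d8 = -197/120 → (0, -197/120)
  seg 2: down by d4 = 10 → (0, -1397/120)
  seg 3: down by d2 = 16/3 → (0, -679/40)
  seg 4: up by d11 = 14203/360 → (0, 2023/90)
  seg 5: right by d6 = 91/12 → (91/12, 2023/90)
  seg 6: up by d11 = 14203/360 → (91/12, 4459/72)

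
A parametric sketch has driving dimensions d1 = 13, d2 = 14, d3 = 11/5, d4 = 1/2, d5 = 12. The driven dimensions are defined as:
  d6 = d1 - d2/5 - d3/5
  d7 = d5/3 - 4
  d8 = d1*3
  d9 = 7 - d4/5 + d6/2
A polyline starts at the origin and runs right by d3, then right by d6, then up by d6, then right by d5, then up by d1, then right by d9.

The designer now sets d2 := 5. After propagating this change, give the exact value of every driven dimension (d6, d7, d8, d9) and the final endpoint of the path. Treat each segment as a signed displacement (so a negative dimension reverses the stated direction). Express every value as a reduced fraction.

d6 = 289/25
d7 = 0
d8 = 39
d9 = 317/25
endpoint = (961/25, 614/25)

Apply edit: d2 := 5
  d6 = d1 - d2/5 - d3/5 = 289/25
  d7 = d5/3 - 4 = 0
  d8 = d1*3 = 39
  d9 = 7 - d4/5 + d6/2 = 317/25
Walk from origin (0, 0):
  seg 1: right by d3 = 11/5 → (11/5, 0)
  seg 2: right by d6 = 289/25 → (344/25, 0)
  seg 3: up by d6 = 289/25 → (344/25, 289/25)
  seg 4: right by d5 = 12 → (644/25, 289/25)
  seg 5: up by d1 = 13 → (644/25, 614/25)
  seg 6: right by d9 = 317/25 → (961/25, 614/25)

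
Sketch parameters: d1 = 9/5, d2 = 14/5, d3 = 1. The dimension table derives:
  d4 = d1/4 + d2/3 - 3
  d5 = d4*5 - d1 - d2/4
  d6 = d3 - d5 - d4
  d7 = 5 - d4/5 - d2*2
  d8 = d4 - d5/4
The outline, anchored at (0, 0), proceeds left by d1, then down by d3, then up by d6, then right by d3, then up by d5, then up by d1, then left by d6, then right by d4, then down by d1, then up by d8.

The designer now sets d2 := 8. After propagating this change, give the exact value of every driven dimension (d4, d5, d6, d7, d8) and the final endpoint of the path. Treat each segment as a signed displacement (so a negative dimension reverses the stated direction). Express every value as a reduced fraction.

d4 = 7/60
d5 = -193/60
d6 = 41/10
d7 = -3307/300
d8 = 221/240
endpoint = (-287/60, 193/240)

Apply edit: d2 := 8
  d4 = d1/4 + d2/3 - 3 = 7/60
  d5 = d4*5 - d1 - d2/4 = -193/60
  d6 = d3 - d5 - d4 = 41/10
  d7 = 5 - d4/5 - d2*2 = -3307/300
  d8 = d4 - d5/4 = 221/240
Walk from origin (0, 0):
  seg 1: left by d1 = 9/5 → (-9/5, 0)
  seg 2: down by d3 = 1 → (-9/5, -1)
  seg 3: up by d6 = 41/10 → (-9/5, 31/10)
  seg 4: right by d3 = 1 → (-4/5, 31/10)
  seg 5: up by d5 = -193/60 → (-4/5, -7/60)
  seg 6: up by d1 = 9/5 → (-4/5, 101/60)
  seg 7: left by d6 = 41/10 → (-49/10, 101/60)
  seg 8: right by d4 = 7/60 → (-287/60, 101/60)
  seg 9: down by d1 = 9/5 → (-287/60, -7/60)
  seg 10: up by d8 = 221/240 → (-287/60, 193/240)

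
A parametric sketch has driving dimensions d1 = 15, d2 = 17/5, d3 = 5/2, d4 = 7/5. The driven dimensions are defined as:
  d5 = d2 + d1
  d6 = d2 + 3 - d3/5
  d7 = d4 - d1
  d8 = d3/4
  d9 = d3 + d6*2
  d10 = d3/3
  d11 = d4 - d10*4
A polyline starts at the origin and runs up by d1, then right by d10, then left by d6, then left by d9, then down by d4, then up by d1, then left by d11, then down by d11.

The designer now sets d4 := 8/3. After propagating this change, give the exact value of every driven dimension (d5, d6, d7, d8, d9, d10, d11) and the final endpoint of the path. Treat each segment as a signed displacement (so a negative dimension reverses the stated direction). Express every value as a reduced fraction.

Apply edit: d4 := 8/3
  d5 = d2 + d1 = 92/5
  d6 = d2 + 3 - d3/5 = 59/10
  d7 = d4 - d1 = -37/3
  d8 = d3/4 = 5/8
  d9 = d3 + d6*2 = 143/10
  d10 = d3/3 = 5/6
  d11 = d4 - d10*4 = -2/3
Walk from origin (0, 0):
  seg 1: up by d1 = 15 → (0, 15)
  seg 2: right by d10 = 5/6 → (5/6, 15)
  seg 3: left by d6 = 59/10 → (-76/15, 15)
  seg 4: left by d9 = 143/10 → (-581/30, 15)
  seg 5: down by d4 = 8/3 → (-581/30, 37/3)
  seg 6: up by d1 = 15 → (-581/30, 82/3)
  seg 7: left by d11 = -2/3 → (-187/10, 82/3)
  seg 8: down by d11 = -2/3 → (-187/10, 28)

d5 = 92/5
d6 = 59/10
d7 = -37/3
d8 = 5/8
d9 = 143/10
d10 = 5/6
d11 = -2/3
endpoint = (-187/10, 28)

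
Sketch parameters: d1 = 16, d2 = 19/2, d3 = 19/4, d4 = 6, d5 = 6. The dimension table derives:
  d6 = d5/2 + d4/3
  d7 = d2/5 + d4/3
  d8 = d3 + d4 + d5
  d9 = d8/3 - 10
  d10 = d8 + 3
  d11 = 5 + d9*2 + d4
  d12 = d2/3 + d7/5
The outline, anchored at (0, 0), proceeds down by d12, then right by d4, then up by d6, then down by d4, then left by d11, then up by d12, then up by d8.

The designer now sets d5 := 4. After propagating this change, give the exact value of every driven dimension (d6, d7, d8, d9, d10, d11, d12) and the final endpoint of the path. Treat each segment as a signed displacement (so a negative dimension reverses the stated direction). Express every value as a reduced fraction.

Apply edit: d5 := 4
  d6 = d5/2 + d4/3 = 4
  d7 = d2/5 + d4/3 = 39/10
  d8 = d3 + d4 + d5 = 59/4
  d9 = d8/3 - 10 = -61/12
  d10 = d8 + 3 = 71/4
  d11 = 5 + d9*2 + d4 = 5/6
  d12 = d2/3 + d7/5 = 296/75
Walk from origin (0, 0):
  seg 1: down by d12 = 296/75 → (0, -296/75)
  seg 2: right by d4 = 6 → (6, -296/75)
  seg 3: up by d6 = 4 → (6, 4/75)
  seg 4: down by d4 = 6 → (6, -446/75)
  seg 5: left by d11 = 5/6 → (31/6, -446/75)
  seg 6: up by d12 = 296/75 → (31/6, -2)
  seg 7: up by d8 = 59/4 → (31/6, 51/4)

d6 = 4
d7 = 39/10
d8 = 59/4
d9 = -61/12
d10 = 71/4
d11 = 5/6
d12 = 296/75
endpoint = (31/6, 51/4)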